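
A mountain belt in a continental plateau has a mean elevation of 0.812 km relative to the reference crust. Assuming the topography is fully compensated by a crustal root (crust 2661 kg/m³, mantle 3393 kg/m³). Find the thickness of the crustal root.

By Archimedes' principle applied to the lithosphere: the weight of the topography is balanced by the buoyancy of the root, ρ_c h = (ρ_m − ρ_c) r.
r = h · ρ_c / (ρ_m − ρ_c) = 0.812 km × 2661 / (3393 − 2661) = 2.95 km.

2.95 km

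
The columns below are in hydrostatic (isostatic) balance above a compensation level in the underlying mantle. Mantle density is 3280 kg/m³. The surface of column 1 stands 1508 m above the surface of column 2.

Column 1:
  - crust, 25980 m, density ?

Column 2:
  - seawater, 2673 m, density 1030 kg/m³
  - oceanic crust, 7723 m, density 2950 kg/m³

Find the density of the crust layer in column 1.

Take the compensation level at the base of the deeper column (depth z_c below the surface of column 1) and equate Σ ρ_i t_i down to z_c; mantle fills any gap and the z_c terms cancel.
Column 1: 25980×ρ + (z_c − 25980)×3280
Column 2: 1508×0 + 2673×1030 + 7723×2950 + (z_c − 1508 − 10396)×3280
The z_c×3280 term appears on both sides and cancels. Collect the known terms of each column as K = Σ(ρt)_known − 3280 × (depth of known layers): K_1 = 0 − 3280×25980 = −85214400; K_2 = 25536040 − 3280×(1508 + 10396) = −13509080.
Balance: K_1 + 25980×ρ = K_2, so ρ = (K_2 − K_1)/25980 = 71705300/25980 = 2760 kg/m³.

2760 kg/m³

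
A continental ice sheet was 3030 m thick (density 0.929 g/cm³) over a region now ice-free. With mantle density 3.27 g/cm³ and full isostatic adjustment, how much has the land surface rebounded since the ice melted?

861 m

Removing the load lets mantle flow back in; uplift u satisfies ρ_ice t = ρ_m u.
u = t ρ_ice/ρ_m = 3030 m × 0.929/3.27 = 861 m.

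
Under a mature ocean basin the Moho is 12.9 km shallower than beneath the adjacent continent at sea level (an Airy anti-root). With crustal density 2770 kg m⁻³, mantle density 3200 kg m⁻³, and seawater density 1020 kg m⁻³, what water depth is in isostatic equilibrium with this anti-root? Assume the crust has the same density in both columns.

3.17 km

Replacing a thickness d of crust by seawater at the top must be balanced by replacing crust with mantle at the base: d (ρ_c − ρ_w) = a (ρ_m − ρ_c).
d = a (ρ_m − ρ_c)/(ρ_c − ρ_w) = 12.9 km × 430/1750 = 3.17 km.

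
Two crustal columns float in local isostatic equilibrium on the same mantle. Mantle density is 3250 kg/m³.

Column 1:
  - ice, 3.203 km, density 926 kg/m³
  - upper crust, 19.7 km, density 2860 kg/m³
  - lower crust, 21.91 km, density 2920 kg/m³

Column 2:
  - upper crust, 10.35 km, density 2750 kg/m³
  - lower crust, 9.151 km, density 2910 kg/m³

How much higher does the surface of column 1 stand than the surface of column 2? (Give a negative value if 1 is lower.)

4.33 km

For any compensation level in the mantle, the mantle terms cancel and isostasy reduces to e = (Σt_1 − Σt_2) − (Σ(ρt)_1 − Σ(ρt)_2) / ρ_m.
Σt_1 = 44.813 km; Σt_2 = 19.501 km; Σ(ρt)_1 = 123285.178; Σ(ρt)_2 = 55091.91 (in km·kg/m³).
e = (44.813 − 19.501) − (123285.178 − 55091.91) / 3250 = 4.33 km.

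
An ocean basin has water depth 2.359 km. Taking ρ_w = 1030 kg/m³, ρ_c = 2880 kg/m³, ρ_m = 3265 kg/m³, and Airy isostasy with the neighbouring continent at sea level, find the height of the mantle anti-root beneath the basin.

11.3 km

For local isostatic compensation: replacing crust with seawater at the top is compensated by replacing crust with mantle at the base: d (ρ_c − ρ_w) = a (ρ_m − ρ_c).
a = d (ρ_c − ρ_w)/(ρ_m − ρ_c) = 2.359 km × 1850/385 = 11.3 km.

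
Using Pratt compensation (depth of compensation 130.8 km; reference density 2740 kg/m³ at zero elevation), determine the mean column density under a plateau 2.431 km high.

2690 kg/m³

Pratt balance: ρ_ref D = ρ (D + h).
ρ = ρ_ref D/(D + h) = 2740 × 130.8 km/(130.8 km + 2.431 km) = 2690 kg/m³.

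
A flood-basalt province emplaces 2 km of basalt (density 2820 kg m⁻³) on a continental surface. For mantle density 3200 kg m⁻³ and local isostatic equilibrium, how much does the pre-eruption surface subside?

Subaerial loading: s = t ρ_load / ρ_m.
s = 2 km × 2820/3200 = 1.76 km.

1.76 km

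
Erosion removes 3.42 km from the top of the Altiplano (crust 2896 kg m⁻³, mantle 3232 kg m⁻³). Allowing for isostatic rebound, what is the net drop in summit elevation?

0.356 km

Rebound u = e ρ_c/ρ_m = 3.42 km × 2896/3232 = 3.064 km.
Net surface drop = e − u = 3.42 km − 3.064 km = e (ρ_m − ρ_c)/ρ_m = 0.356 km.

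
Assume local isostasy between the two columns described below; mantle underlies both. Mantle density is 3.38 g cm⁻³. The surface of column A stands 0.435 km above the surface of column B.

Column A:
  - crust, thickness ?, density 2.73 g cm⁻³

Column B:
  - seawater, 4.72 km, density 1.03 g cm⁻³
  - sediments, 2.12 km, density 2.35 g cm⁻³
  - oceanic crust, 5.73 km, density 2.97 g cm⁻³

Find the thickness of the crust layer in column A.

Take the compensation level at the base of the deeper column (depth z_c below the surface of column A) and equate Σ ρ_i t_i down to z_c; mantle fills any gap and the z_c terms cancel.
Column A: x×2.73 + (z_c − 0 − x)×3.38
Column B: 0.435×0 + 4.72×1.03 + 2.12×2.35 + 5.73×2.97 + (z_c − 0.435 − 12.57)×3.38
The z_c×3.38 term appears on both sides and cancels. Collect the known terms of each column as K = Σ(ρt)_known − 3.38 × (depth of known layers): K_A = 0 − 3.38×0 = 0; K_B = 26.8617 − 3.38×(0.435 + 12.57) = −17.0952.
Balance: K_A − x×(3.38 − 2.73) = K_B, so x = (K_A − K_B)/(3.38 − 2.73) = 17.0952/0.65 = 26.3 km.

26.3 km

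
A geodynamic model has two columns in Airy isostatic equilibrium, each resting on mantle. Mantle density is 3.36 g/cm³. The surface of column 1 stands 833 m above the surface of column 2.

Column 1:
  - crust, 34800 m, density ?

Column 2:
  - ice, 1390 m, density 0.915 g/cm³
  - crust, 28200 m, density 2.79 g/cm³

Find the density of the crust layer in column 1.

Take the compensation level at the base of the deeper column (depth z_c below the surface of column 1) and equate Σ ρ_i t_i down to z_c; mantle fills any gap and the z_c terms cancel.
Column 1: 34800×ρ + (z_c − 34800)×3.36
Column 2: 833×0 + 1390×0.915 + 28200×2.79 + (z_c − 833 − 29590)×3.36
The z_c×3.36 term appears on both sides and cancels. Collect the known terms of each column as K = Σ(ρt)_known − 3.36 × (depth of known layers): K_1 = 0 − 3.36×34800 = −116928; K_2 = 79949.85 − 3.36×(833 + 29590) = −22271.43.
Balance: K_1 + 34800×ρ = K_2, so ρ = (K_2 − K_1)/34800 = 94656.6/34800 = 2.72 g/cm³.

2.72 g/cm³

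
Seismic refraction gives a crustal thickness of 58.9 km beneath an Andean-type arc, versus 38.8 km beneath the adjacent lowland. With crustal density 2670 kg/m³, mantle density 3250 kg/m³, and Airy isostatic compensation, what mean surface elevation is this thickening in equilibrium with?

Excess crust Δ = 58.9 km − 38.8 km = 20.1 km, split between elevation h and root r with h + r = Δ.
Airy balance ρ_c h = (ρ_m − ρ_c) r gives r = h ρ_c/(ρ_m − ρ_c), so h (1 + ρ_c/(ρ_m − ρ_c)) = Δ, i.e. h = Δ (ρ_m − ρ_c)/ρ_m.
h = 20.1 km × 580/3250 = 3.59 km.

3.59 km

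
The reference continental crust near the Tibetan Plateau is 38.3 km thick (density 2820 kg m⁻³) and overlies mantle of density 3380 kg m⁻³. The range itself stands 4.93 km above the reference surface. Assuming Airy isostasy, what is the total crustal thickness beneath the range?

Root depth r = h ρ_c / (ρ_m − ρ_c) = 4.93 km × 2820 / 560 = 24.83 km.
Total thickness = T + h + r = 38.3 km + 4.93 km + 24.83 km = 68.1 km.

68.1 km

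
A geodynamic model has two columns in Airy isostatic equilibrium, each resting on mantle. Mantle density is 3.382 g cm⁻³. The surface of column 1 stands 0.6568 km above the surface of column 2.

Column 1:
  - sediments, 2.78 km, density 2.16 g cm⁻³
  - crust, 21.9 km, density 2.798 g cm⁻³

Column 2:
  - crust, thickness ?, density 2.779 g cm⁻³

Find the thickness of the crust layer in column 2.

Take the compensation level at the base of the deeper column (depth z_c below the surface of column 1) and equate Σ ρ_i t_i down to z_c; mantle fills any gap and the z_c terms cancel.
Column 1: 2.78×2.16 + 21.9×2.798 + (z_c − 24.68)×3.382
Column 2: 0.6568×0 + x×2.779 + (z_c − 0.6568 − 0 − x)×3.382
The z_c×3.382 term appears on both sides and cancels. Collect the known terms of each column as K = Σ(ρt)_known − 3.382 × (depth of known layers): K_1 = 67.281 − 3.382×24.68 = −16.18676; K_2 = 0 − 3.382×(0.6568 + 0) = −2.2212976.
Balance: K_1 = K_2 − x×(3.382 − 2.779), so x = (K_2 − K_1)/(3.382 − 2.779) = 13.9655/0.603 = 23.2 km.

23.2 km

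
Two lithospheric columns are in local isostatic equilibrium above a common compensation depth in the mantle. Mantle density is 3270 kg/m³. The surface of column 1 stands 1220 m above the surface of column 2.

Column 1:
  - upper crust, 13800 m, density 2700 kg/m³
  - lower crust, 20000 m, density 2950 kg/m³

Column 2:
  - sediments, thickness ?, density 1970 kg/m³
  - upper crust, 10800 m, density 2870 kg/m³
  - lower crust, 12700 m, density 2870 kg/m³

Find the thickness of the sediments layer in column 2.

Take the compensation level at the base of the deeper column (depth z_c below the surface of column 1) and equate Σ ρ_i t_i down to z_c; mantle fills any gap and the z_c terms cancel.
Column 1: 13800×2700 + 20000×2950 + (z_c − 33800)×3270
Column 2: 1220×0 + x×1970 + 10800×2870 + 12700×2870 + (z_c − 1220 − 23500 − x)×3270
The z_c×3270 term appears on both sides and cancels. Collect the known terms of each column as K = Σ(ρt)_known − 3270 × (depth of known layers): K_1 = 96260000 − 3270×33800 = −14266000; K_2 = 67445000 − 3270×(1220 + 23500) = −13389400.
Balance: K_1 = K_2 − x×(3270 − 1970), so x = (K_2 − K_1)/(3270 − 1970) = 876600/1300 = 674 m.

674 m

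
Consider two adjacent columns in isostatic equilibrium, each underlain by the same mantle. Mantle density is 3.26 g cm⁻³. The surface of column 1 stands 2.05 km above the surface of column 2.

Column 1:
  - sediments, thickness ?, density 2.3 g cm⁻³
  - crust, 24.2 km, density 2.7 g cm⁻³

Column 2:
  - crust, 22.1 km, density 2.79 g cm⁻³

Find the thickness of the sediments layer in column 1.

Take the compensation level at the base of the deeper column (depth z_c below the surface of column 1) and equate Σ ρ_i t_i down to z_c; mantle fills any gap and the z_c terms cancel.
Column 1: x×2.3 + 24.2×2.7 + (z_c − 24.2 − x)×3.26
Column 2: 2.05×0 + 22.1×2.79 + (z_c − 2.05 − 22.1)×3.26
The z_c×3.26 term appears on both sides and cancels. Collect the known terms of each column as K = Σ(ρt)_known − 3.26 × (depth of known layers): K_1 = 65.34 − 3.26×24.2 = −13.552; K_2 = 61.659 − 3.26×(2.05 + 22.1) = −17.07.
Balance: K_1 − x×(3.26 − 2.3) = K_2, so x = (K_1 − K_2)/(3.26 − 2.3) = 3.518/0.96 = 3.66 km.

3.66 km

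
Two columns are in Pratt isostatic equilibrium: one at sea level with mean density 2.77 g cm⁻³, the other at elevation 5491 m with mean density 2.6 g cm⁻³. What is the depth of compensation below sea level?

ρ_ref D = ρ (D + h) → D (ρ_ref − ρ) = ρ h.
D = ρ h/(ρ_ref − ρ) = 2.6 × 5491 m/(2.77 − 2.6) = 84000 m.

84000 m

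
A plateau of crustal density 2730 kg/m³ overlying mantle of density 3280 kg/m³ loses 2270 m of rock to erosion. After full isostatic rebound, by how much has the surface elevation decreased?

381 m

Rebound u = e ρ_c/ρ_m = 2270 m × 2730/3280 = 1889 m.
Net surface drop = e − u = 2270 m − 1889 m = e (ρ_m − ρ_c)/ρ_m = 381 m.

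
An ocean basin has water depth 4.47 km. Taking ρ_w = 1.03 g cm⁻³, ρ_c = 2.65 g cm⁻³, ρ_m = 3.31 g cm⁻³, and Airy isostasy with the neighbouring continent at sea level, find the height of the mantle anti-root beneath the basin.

For local isostatic compensation: replacing crust with seawater at the top is compensated by replacing crust with mantle at the base: d (ρ_c − ρ_w) = a (ρ_m − ρ_c).
a = d (ρ_c − ρ_w)/(ρ_m − ρ_c) = 4.47 km × 1.62/0.66 = 11 km.

11 km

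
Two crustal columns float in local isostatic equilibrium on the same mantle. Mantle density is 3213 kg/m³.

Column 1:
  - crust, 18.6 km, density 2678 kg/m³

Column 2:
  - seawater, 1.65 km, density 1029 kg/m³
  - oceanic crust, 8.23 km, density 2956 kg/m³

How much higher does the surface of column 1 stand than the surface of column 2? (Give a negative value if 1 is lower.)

For any compensation level in the mantle, the mantle terms cancel and isostasy reduces to e = (Σt_1 − Σt_2) − (Σ(ρt)_1 − Σ(ρt)_2) / ρ_m.
Σt_1 = 18.6 km; Σt_2 = 9.88 km; Σ(ρt)_1 = 49810.8; Σ(ρt)_2 = 26025.73 (in km·kg/m³).
e = (18.6 − 9.88) − (49810.8 − 26025.73) / 3213 = 1.32 km.

1.32 km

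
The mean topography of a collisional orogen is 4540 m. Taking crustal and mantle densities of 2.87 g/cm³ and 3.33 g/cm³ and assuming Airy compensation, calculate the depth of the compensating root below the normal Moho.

28300 m

In Airy isostatic equilibrium: the weight of the topography is balanced by the buoyancy of the root, ρ_c h = (ρ_m − ρ_c) r.
r = h · ρ_c / (ρ_m − ρ_c) = 4540 m × 2.87 / (3.33 − 2.87) = 28300 m.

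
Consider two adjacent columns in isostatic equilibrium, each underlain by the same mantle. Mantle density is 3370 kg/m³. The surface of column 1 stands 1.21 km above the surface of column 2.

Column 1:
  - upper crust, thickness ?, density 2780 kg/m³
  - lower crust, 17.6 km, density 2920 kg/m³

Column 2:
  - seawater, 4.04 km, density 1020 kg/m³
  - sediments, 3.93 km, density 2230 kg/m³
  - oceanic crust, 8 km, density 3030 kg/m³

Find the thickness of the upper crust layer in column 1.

Take the compensation level at the base of the deeper column (depth z_c below the surface of column 1) and equate Σ ρ_i t_i down to z_c; mantle fills any gap and the z_c terms cancel.
Column 1: x×2780 + 17.6×2920 + (z_c − 17.6 − x)×3370
Column 2: 1.21×0 + 4.04×1020 + 3.93×2230 + 8×3030 + (z_c − 1.21 − 15.97)×3370
The z_c×3370 term appears on both sides and cancels. Collect the known terms of each column as K = Σ(ρt)_known − 3370 × (depth of known layers): K_1 = 51392 − 3370×17.6 = −7920; K_2 = 37124.7 − 3370×(1.21 + 15.97) = −20771.9.
Balance: K_1 − x×(3370 − 2780) = K_2, so x = (K_1 − K_2)/(3370 − 2780) = 12851.9/590 = 21.8 km.

21.8 km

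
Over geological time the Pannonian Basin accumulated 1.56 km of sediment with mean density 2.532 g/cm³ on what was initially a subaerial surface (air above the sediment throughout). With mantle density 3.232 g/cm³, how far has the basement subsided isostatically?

Subaerial load: s = t ρ_sed / ρ_m = 1.56 km × 2.532/3.232 = 1.22 km.

1.22 km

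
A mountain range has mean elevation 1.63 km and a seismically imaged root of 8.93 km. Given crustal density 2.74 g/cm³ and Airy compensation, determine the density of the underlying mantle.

3.24 g/cm³

Airy balance: ρ_c h = (ρ_m − ρ_c) r → ρ_m = ρ_c (1 + h/r).
ρ_m = 2.74 × (1 + 1.63 km/8.93 km) = 3.24 g/cm³.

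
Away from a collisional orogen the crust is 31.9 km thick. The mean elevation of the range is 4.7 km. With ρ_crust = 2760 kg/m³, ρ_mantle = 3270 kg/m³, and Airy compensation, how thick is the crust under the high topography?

62 km

Root depth r = h ρ_c / (ρ_m − ρ_c) = 4.7 km × 2760 / 510 = 25.44 km.
Total thickness = T + h + r = 31.9 km + 4.7 km + 25.44 km = 62 km.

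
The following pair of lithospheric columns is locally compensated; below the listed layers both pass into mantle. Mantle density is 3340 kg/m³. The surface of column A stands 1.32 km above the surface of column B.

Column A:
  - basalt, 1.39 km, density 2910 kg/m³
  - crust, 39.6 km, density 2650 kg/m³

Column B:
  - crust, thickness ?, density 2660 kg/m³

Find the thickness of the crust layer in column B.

34.6 km

Take the compensation level at the base of the deeper column (depth z_c below the surface of column A) and equate Σ ρ_i t_i down to z_c; mantle fills any gap and the z_c terms cancel.
Column A: 1.39×2910 + 39.6×2650 + (z_c − 40.99)×3340
Column B: 1.32×0 + x×2660 + (z_c − 1.32 − 0 − x)×3340
The z_c×3340 term appears on both sides and cancels. Collect the known terms of each column as K = Σ(ρt)_known − 3340 × (depth of known layers): K_A = 108984.9 − 3340×40.99 = −27921.7; K_B = 0 − 3340×(1.32 + 0) = −4408.8.
Balance: K_A = K_B − x×(3340 − 2660), so x = (K_B − K_A)/(3340 − 2660) = 23512.9/680 = 34.6 km.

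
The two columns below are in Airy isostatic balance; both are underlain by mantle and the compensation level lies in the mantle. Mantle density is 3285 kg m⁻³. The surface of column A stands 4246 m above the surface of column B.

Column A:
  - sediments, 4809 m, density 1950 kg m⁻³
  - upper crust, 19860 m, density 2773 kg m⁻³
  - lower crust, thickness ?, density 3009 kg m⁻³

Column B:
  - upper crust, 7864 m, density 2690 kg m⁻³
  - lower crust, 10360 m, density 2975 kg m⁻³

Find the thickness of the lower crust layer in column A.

Take the compensation level at the base of the deeper column (depth z_c below the surface of column A) and equate Σ ρ_i t_i down to z_c; mantle fills any gap and the z_c terms cancel.
Column A: 4809×1950 + 19860×2773 + x×3009 + (z_c − 24669 − x)×3285
Column B: 4246×0 + 7864×2690 + 10360×2975 + (z_c − 4246 − 18224)×3285
The z_c×3285 term appears on both sides and cancels. Collect the known terms of each column as K = Σ(ρt)_known − 3285 × (depth of known layers): K_A = 64449330 − 3285×24669 = −16588335; K_B = 51975160 − 3285×(4246 + 18224) = −21838790.
Balance: K_A − x×(3285 − 3009) = K_B, so x = (K_A − K_B)/(3285 − 3009) = 5250460/276 = 19000 m.

19000 m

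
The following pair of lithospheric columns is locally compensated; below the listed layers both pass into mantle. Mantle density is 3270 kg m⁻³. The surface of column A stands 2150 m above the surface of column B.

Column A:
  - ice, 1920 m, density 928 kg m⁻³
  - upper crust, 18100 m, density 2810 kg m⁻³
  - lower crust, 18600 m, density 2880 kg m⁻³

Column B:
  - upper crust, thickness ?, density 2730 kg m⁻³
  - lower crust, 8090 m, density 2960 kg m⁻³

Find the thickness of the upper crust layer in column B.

19500 m

Take the compensation level at the base of the deeper column (depth z_c below the surface of column A) and equate Σ ρ_i t_i down to z_c; mantle fills any gap and the z_c terms cancel.
Column A: 1920×928 + 18100×2810 + 18600×2880 + (z_c − 38620)×3270
Column B: 2150×0 + x×2730 + 8090×2960 + (z_c − 2150 − 8090 − x)×3270
The z_c×3270 term appears on both sides and cancels. Collect the known terms of each column as K = Σ(ρt)_known − 3270 × (depth of known layers): K_A = 106210760 − 3270×38620 = −20076640; K_B = 23946400 − 3270×(2150 + 8090) = −9538400.
Balance: K_A = K_B − x×(3270 − 2730), so x = (K_B − K_A)/(3270 − 2730) = 10538200/540 = 19500 m.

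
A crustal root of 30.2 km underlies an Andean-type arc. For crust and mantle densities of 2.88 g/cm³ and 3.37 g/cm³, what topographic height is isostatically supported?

5.14 km

Equating mass per unit area of the two columns: ρ_c h = (ρ_m − ρ_c) r.
h = r (ρ_m − ρ_c) / ρ_c = 30.2 km × (3.37 − 2.88) / 2.88 = 5.14 km.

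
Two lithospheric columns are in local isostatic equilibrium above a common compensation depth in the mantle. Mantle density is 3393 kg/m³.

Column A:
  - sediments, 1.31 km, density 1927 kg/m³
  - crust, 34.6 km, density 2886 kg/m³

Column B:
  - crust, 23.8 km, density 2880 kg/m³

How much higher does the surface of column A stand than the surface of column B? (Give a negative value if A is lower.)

For any compensation level in the mantle, the mantle terms cancel and isostasy reduces to e = (Σt_A − Σt_B) − (Σ(ρt)_A − Σ(ρt)_B) / ρ_m.
Σt_A = 35.91 km; Σt_B = 23.8 km; Σ(ρt)_A = 102379.97; Σ(ρt)_B = 68544 (in km·kg/m³).
e = (35.91 − 23.8) − (102379.97 − 68544) / 3393 = 2.14 km.

2.14 km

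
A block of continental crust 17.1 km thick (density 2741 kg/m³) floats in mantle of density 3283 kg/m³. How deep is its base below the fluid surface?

Draft d = t ρ_obj/ρ_fluid = 17.1 km × 2741/3283 = 14.3 km.

14.3 km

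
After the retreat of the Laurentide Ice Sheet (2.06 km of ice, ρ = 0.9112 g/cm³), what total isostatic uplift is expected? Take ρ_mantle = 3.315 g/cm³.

Removing the load lets mantle flow back in; uplift u satisfies ρ_ice t = ρ_m u.
u = t ρ_ice/ρ_m = 2.06 km × 0.9112/3.315 = 0.566 km.

0.566 km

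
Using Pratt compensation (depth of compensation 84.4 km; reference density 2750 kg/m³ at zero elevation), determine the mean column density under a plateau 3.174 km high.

2650 kg/m³

Pratt balance: ρ_ref D = ρ (D + h).
ρ = ρ_ref D/(D + h) = 2750 × 84.4 km/(84.4 km + 3.174 km) = 2650 kg/m³.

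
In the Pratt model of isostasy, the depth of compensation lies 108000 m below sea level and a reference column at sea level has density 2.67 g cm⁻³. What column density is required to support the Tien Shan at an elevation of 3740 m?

2.58 g cm⁻³

Pratt balance: ρ_ref D = ρ (D + h).
ρ = ρ_ref D/(D + h) = 2.67 × 108000 m/(108000 m + 3740 m) = 2.58 g cm⁻³.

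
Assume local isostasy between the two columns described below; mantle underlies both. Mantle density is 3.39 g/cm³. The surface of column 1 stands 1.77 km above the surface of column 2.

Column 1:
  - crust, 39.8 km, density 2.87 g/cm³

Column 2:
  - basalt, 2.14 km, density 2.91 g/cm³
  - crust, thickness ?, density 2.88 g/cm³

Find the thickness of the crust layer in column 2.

26.8 km

Take the compensation level at the base of the deeper column (depth z_c below the surface of column 1) and equate Σ ρ_i t_i down to z_c; mantle fills any gap and the z_c terms cancel.
Column 1: 39.8×2.87 + (z_c − 39.8)×3.39
Column 2: 1.77×0 + 2.14×2.91 + x×2.88 + (z_c − 1.77 − 2.14 − x)×3.39
The z_c×3.39 term appears on both sides and cancels. Collect the known terms of each column as K = Σ(ρt)_known − 3.39 × (depth of known layers): K_1 = 114.226 − 3.39×39.8 = −20.696; K_2 = 6.2274 − 3.39×(1.77 + 2.14) = −7.0275.
Balance: K_1 = K_2 − x×(3.39 − 2.88), so x = (K_2 − K_1)/(3.39 − 2.88) = 13.6685/0.51 = 26.8 km.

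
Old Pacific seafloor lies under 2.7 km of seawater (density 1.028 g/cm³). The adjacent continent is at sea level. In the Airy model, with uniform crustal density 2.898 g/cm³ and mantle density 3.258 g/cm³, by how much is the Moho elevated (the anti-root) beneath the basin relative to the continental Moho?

14 km

Balancing pressure at the compensation depth: replacing crust with seawater at the top is compensated by replacing crust with mantle at the base: d (ρ_c − ρ_w) = a (ρ_m − ρ_c).
a = d (ρ_c − ρ_w)/(ρ_m − ρ_c) = 2.7 km × 1.87/0.36 = 14 km.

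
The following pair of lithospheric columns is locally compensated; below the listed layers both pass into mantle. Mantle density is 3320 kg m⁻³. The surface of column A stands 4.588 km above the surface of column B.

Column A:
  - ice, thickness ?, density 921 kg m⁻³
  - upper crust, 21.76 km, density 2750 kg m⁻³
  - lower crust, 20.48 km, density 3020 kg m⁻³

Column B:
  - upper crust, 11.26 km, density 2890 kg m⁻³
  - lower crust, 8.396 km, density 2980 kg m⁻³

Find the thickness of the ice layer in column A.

1.83 km

Take the compensation level at the base of the deeper column (depth z_c below the surface of column A) and equate Σ ρ_i t_i down to z_c; mantle fills any gap and the z_c terms cancel.
Column A: x×921 + 21.76×2750 + 20.48×3020 + (z_c − 42.24 − x)×3320
Column B: 4.588×0 + 11.26×2890 + 8.396×2980 + (z_c − 4.588 − 19.656)×3320
The z_c×3320 term appears on both sides and cancels. Collect the known terms of each column as K = Σ(ρt)_known − 3320 × (depth of known layers): K_A = 121689.6 − 3320×42.24 = −18547.2; K_B = 57561.48 − 3320×(4.588 + 19.656) = −22928.6.
Balance: K_A − x×(3320 − 921) = K_B, so x = (K_A − K_B)/(3320 − 921) = 4381.4/2399 = 1.83 km.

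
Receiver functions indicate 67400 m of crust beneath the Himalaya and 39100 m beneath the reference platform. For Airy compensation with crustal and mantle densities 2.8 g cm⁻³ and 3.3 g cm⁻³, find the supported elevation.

Excess crust Δ = 67400 m − 39100 m = 28300 m, split between elevation h and root r with h + r = Δ.
Airy balance ρ_c h = (ρ_m − ρ_c) r gives r = h ρ_c/(ρ_m − ρ_c), so h (1 + ρ_c/(ρ_m − ρ_c)) = Δ, i.e. h = Δ (ρ_m − ρ_c)/ρ_m.
h = 28300 m × 0.5/3.3 = 4290 m.

4290 m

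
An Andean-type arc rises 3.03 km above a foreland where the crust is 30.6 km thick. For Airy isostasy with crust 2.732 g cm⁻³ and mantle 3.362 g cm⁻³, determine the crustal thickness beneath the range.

Root depth r = h ρ_c / (ρ_m − ρ_c) = 3.03 km × 2.732 / 0.63 = 13.14 km.
Total thickness = T + h + r = 30.6 km + 3.03 km + 13.14 km = 46.8 km.

46.8 km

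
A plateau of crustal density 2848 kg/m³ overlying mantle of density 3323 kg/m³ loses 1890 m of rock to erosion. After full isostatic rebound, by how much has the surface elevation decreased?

270 m

Rebound u = e ρ_c/ρ_m = 1890 m × 2848/3323 = 1620 m.
Net surface drop = e − u = 1890 m − 1620 m = e (ρ_m − ρ_c)/ρ_m = 270 m.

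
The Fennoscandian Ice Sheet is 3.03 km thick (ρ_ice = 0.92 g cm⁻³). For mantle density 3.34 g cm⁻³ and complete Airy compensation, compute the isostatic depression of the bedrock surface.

Balancing pressure at the compensation depth: the ice load ρ_ice t is balanced by mantle displaced below, ρ_m s.
s = t ρ_ice / ρ_m = 3.03 km × 0.92/3.34 = 0.835 km.

0.835 km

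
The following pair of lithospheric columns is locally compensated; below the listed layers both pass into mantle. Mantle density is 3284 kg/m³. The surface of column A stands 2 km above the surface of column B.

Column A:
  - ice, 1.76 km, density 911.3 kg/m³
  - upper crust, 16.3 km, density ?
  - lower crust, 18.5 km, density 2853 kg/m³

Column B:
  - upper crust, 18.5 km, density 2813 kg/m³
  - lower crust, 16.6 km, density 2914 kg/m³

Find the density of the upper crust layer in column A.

2720 kg/m³

Take the compensation level at the base of the deeper column (depth z_c below the surface of column A) and equate Σ ρ_i t_i down to z_c; mantle fills any gap and the z_c terms cancel.
Column A: 1.76×911.3 + 16.3×ρ + 18.5×2853 + (z_c − 36.56)×3284
Column B: 2×0 + 18.5×2813 + 16.6×2914 + (z_c − 2 − 35.1)×3284
The z_c×3284 term appears on both sides and cancels. Collect the known terms of each column as K = Σ(ρt)_known − 3284 × (depth of known layers): K_A = 54384.388 − 3284×36.56 = −65678.652; K_B = 100412.9 − 3284×(2 + 35.1) = −21423.5.
Balance: K_A + 16.3×ρ = K_B, so ρ = (K_B − K_A)/16.3 = 44255.2/16.3 = 2720 kg/m³.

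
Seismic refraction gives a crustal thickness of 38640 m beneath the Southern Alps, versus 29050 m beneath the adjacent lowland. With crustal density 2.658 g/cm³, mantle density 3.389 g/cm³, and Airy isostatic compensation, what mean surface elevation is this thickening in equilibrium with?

Excess crust Δ = 38640 m − 29050 m = 9590 m, split between elevation h and root r with h + r = Δ.
Airy balance ρ_c h = (ρ_m − ρ_c) r gives r = h ρ_c/(ρ_m − ρ_c), so h (1 + ρ_c/(ρ_m − ρ_c)) = Δ, i.e. h = Δ (ρ_m − ρ_c)/ρ_m.
h = 9590 m × 0.731/3.389 = 2070 m.

2070 m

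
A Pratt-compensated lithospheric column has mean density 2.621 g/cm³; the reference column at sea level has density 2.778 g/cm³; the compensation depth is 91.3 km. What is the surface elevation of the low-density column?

ρ_ref D = ρ (D + h) → h = D (ρ_ref − ρ)/ρ.
h = 91.3 km × (2.778 − 2.621)/2.621 = 5.47 km.

5.47 km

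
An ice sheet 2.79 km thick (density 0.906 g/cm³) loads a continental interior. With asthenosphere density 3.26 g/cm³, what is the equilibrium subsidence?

0.775 km

Isostatic balance requires: the ice load ρ_ice t is balanced by mantle displaced below, ρ_m s.
s = t ρ_ice / ρ_m = 2.79 km × 0.906/3.26 = 0.775 km.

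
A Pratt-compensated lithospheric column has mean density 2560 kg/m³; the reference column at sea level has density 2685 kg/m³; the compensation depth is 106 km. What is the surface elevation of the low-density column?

5.18 km

ρ_ref D = ρ (D + h) → h = D (ρ_ref − ρ)/ρ.
h = 106 km × (2685 − 2560)/2560 = 5.18 km.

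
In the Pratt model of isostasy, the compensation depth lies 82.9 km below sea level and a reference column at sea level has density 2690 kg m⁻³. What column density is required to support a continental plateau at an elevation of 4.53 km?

2550 kg m⁻³

Pratt balance: ρ_ref D = ρ (D + h).
ρ = ρ_ref D/(D + h) = 2690 × 82.9 km/(82.9 km + 4.53 km) = 2550 kg m⁻³.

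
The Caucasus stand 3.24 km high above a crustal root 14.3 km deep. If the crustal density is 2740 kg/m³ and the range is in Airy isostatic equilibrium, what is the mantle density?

3360 kg/m³

Airy balance: ρ_c h = (ρ_m − ρ_c) r → ρ_m = ρ_c (1 + h/r).
ρ_m = 2740 × (1 + 3.24 km/14.3 km) = 3360 kg/m³.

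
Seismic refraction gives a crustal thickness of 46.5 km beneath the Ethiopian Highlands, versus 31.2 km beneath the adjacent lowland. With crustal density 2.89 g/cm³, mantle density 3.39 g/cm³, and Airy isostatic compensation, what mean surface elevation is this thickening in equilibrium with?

Excess crust Δ = 46.5 km − 31.2 km = 15.3 km, split between elevation h and root r with h + r = Δ.
Airy balance ρ_c h = (ρ_m − ρ_c) r gives r = h ρ_c/(ρ_m − ρ_c), so h (1 + ρ_c/(ρ_m − ρ_c)) = Δ, i.e. h = Δ (ρ_m − ρ_c)/ρ_m.
h = 15.3 km × 0.5/3.39 = 2.26 km.

2.26 km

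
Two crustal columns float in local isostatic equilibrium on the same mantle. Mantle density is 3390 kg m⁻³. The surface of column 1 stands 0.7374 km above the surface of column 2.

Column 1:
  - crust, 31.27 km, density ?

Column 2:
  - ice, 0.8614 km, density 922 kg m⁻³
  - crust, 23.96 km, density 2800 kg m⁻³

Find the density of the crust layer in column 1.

2790 kg m⁻³

Take the compensation level at the base of the deeper column (depth z_c below the surface of column 1) and equate Σ ρ_i t_i down to z_c; mantle fills any gap and the z_c terms cancel.
Column 1: 31.27×ρ + (z_c − 31.27)×3390
Column 2: 0.7374×0 + 0.8614×922 + 23.96×2800 + (z_c − 0.7374 − 24.8214)×3390
The z_c×3390 term appears on both sides and cancels. Collect the known terms of each column as K = Σ(ρt)_known − 3390 × (depth of known layers): K_1 = 0 − 3390×31.27 = −106005.3; K_2 = 67882.2108 − 3390×(0.7374 + 24.8214) = −18762.1212.
Balance: K_1 + 31.27×ρ = K_2, so ρ = (K_2 − K_1)/31.27 = 87243.2/31.27 = 2790 kg m⁻³.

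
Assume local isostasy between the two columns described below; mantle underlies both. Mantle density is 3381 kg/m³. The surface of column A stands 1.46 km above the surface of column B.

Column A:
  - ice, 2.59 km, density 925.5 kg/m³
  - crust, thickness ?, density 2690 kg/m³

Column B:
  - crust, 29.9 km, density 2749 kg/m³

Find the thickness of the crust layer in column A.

Take the compensation level at the base of the deeper column (depth z_c below the surface of column A) and equate Σ ρ_i t_i down to z_c; mantle fills any gap and the z_c terms cancel.
Column A: 2.59×925.5 + x×2690 + (z_c − 2.59 − x)×3381
Column B: 1.46×0 + 29.9×2749 + (z_c − 1.46 − 29.9)×3381
The z_c×3381 term appears on both sides and cancels. Collect the known terms of each column as K = Σ(ρt)_known − 3381 × (depth of known layers): K_A = 2397.045 − 3381×2.59 = −6359.745; K_B = 82195.1 − 3381×(1.46 + 29.9) = −23833.06.
Balance: K_A − x×(3381 − 2690) = K_B, so x = (K_A − K_B)/(3381 − 2690) = 17473.3/691 = 25.3 km.

25.3 km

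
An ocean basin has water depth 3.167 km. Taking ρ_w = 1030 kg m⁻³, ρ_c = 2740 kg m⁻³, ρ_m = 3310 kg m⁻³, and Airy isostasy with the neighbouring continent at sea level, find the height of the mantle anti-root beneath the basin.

By Archimedes' principle applied to the lithosphere: replacing crust with seawater at the top is compensated by replacing crust with mantle at the base: d (ρ_c − ρ_w) = a (ρ_m − ρ_c).
a = d (ρ_c − ρ_w)/(ρ_m − ρ_c) = 3.167 km × 1710/570 = 9.5 km.

9.5 km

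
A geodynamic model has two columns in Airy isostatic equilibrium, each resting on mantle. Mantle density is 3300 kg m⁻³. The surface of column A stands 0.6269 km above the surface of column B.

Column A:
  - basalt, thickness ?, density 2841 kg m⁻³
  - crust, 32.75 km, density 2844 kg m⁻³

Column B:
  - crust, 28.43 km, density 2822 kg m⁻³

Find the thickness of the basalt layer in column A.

Take the compensation level at the base of the deeper column (depth z_c below the surface of column A) and equate Σ ρ_i t_i down to z_c; mantle fills any gap and the z_c terms cancel.
Column A: x×2841 + 32.75×2844 + (z_c − 32.75 − x)×3300
Column B: 0.6269×0 + 28.43×2822 + (z_c − 0.6269 − 28.43)×3300
The z_c×3300 term appears on both sides and cancels. Collect the known terms of each column as K = Σ(ρt)_known − 3300 × (depth of known layers): K_A = 93141 − 3300×32.75 = −14934; K_B = 80229.46 − 3300×(0.6269 + 28.43) = −15658.31.
Balance: K_A − x×(3300 − 2841) = K_B, so x = (K_A − K_B)/(3300 − 2841) = 724.31/459 = 1.58 km.

1.58 km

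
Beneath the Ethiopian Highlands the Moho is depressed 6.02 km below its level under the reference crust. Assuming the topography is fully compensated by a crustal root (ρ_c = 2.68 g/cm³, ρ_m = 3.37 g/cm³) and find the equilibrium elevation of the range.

1.55 km

Balancing pressure at the compensation depth: ρ_c h = (ρ_m − ρ_c) r.
h = r (ρ_m − ρ_c) / ρ_c = 6.02 km × (3.37 − 2.68) / 2.68 = 1.55 km.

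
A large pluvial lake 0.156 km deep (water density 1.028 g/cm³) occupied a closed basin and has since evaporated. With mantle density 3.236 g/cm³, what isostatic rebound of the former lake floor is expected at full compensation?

0.0496 km

u = d ρ_w/ρ_m = 0.156 km × 1.028/3.236 = 0.0496 km.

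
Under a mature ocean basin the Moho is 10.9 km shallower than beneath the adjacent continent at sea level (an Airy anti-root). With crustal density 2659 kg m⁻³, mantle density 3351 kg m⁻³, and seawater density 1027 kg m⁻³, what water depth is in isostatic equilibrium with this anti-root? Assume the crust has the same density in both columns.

Replacing a thickness d of crust by seawater at the top must be balanced by replacing crust with mantle at the base: d (ρ_c − ρ_w) = a (ρ_m − ρ_c).
d = a (ρ_m − ρ_c)/(ρ_c − ρ_w) = 10.9 km × 692/1632 = 4.62 km.

4.62 km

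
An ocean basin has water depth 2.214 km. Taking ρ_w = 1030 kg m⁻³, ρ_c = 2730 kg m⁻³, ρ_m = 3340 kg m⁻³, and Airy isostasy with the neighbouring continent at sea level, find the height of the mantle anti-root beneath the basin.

6.17 km

By Archimedes' principle applied to the lithosphere: replacing crust with seawater at the top is compensated by replacing crust with mantle at the base: d (ρ_c − ρ_w) = a (ρ_m − ρ_c).
a = d (ρ_c − ρ_w)/(ρ_m − ρ_c) = 2.214 km × 1700/610 = 6.17 km.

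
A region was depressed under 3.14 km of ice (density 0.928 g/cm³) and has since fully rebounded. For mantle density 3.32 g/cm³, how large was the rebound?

Removing the load lets mantle flow back in; uplift u satisfies ρ_ice t = ρ_m u.
u = t ρ_ice/ρ_m = 3.14 km × 0.928/3.32 = 0.878 km.

0.878 km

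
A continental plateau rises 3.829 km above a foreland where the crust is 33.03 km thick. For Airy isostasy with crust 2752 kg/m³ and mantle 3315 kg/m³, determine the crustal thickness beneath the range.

Root depth r = h ρ_c / (ρ_m − ρ_c) = 3.829 km × 2752 / 563 = 18.72 km.
Total thickness = T + h + r = 33.03 km + 3.829 km + 18.72 km = 55.6 km.

55.6 km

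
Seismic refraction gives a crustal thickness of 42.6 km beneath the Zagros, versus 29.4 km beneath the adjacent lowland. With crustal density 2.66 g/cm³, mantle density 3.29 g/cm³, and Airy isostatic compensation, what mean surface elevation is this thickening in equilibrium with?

2.53 km

Excess crust Δ = 42.6 km − 29.4 km = 13.2 km, split between elevation h and root r with h + r = Δ.
Airy balance ρ_c h = (ρ_m − ρ_c) r gives r = h ρ_c/(ρ_m − ρ_c), so h (1 + ρ_c/(ρ_m − ρ_c)) = Δ, i.e. h = Δ (ρ_m − ρ_c)/ρ_m.
h = 13.2 km × 0.63/3.29 = 2.53 km.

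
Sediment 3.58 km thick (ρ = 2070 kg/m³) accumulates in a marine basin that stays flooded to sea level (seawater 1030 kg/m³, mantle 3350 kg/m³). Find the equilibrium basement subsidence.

Submarine loading: the sediment displaces seawater, and the subsidence is in turn flooded, so s (ρ_m − ρ_w) = t (ρ_sed − ρ_w).
s = 3.58 km × (2070 − 1030) / (3350 − 1030) = 1.6 km.

1.6 km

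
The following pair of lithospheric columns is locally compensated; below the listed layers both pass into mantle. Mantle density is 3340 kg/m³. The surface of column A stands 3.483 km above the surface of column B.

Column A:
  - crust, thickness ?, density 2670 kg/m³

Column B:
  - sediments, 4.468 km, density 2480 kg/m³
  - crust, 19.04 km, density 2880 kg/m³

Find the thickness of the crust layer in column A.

36.2 km

Take the compensation level at the base of the deeper column (depth z_c below the surface of column A) and equate Σ ρ_i t_i down to z_c; mantle fills any gap and the z_c terms cancel.
Column A: x×2670 + (z_c − 0 − x)×3340
Column B: 3.483×0 + 4.468×2480 + 19.04×2880 + (z_c − 3.483 − 23.508)×3340
The z_c×3340 term appears on both sides and cancels. Collect the known terms of each column as K = Σ(ρt)_known − 3340 × (depth of known layers): K_A = 0 − 3340×0 = 0; K_B = 65915.84 − 3340×(3.483 + 23.508) = −24234.1.
Balance: K_A − x×(3340 − 2670) = K_B, so x = (K_A − K_B)/(3340 − 2670) = 24234.1/670 = 36.2 km.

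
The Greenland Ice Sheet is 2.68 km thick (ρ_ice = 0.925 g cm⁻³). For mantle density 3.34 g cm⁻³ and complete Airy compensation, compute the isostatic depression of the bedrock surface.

0.742 km

For local isostatic compensation: the ice load ρ_ice t is balanced by mantle displaced below, ρ_m s.
s = t ρ_ice / ρ_m = 2.68 km × 0.925/3.34 = 0.742 km.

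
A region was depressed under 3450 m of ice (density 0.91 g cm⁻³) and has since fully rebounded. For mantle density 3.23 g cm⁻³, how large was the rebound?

Removing the load lets mantle flow back in; uplift u satisfies ρ_ice t = ρ_m u.
u = t ρ_ice/ρ_m = 3450 m × 0.91/3.23 = 972 m.

972 m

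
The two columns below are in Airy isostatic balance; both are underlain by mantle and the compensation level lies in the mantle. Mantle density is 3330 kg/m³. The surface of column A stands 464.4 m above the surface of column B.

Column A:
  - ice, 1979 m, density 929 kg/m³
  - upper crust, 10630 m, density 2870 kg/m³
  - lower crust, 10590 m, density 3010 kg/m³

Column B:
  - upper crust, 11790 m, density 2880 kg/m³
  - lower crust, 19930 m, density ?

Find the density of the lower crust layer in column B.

Take the compensation level at the base of the deeper column (depth z_c below the surface of column A) and equate Σ ρ_i t_i down to z_c; mantle fills any gap and the z_c terms cancel.
Column A: 1979×929 + 10630×2870 + 10590×3010 + (z_c − 23199)×3330
Column B: 464.4×0 + 11790×2880 + 19930×ρ + (z_c − 464.4 − 31720)×3330
The z_c×3330 term appears on both sides and cancels. Collect the known terms of each column as K = Σ(ρt)_known − 3330 × (depth of known layers): K_A = 64222491 − 3330×23199 = −13030179; K_B = 33955200 − 3330×(464.4 + 31720) = −73218852.
Balance: K_A = K_B + 19930×ρ, so ρ = (K_A − K_B)/19930 = 60188700/19930 = 3020 kg/m³.

3020 kg/m³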